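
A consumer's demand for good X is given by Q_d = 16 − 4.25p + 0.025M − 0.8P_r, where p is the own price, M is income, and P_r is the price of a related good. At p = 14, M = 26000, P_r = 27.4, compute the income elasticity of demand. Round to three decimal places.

1.112

First evaluate Q_d: 16 − 4.25(14) + 0.025(26000) − 0.8(27.4) = 16 − 59.5 + 650 − 21.92 = 584.58.
∂Q_d/∂M = +0.025, so E_I = 0.025·(26000/584.58) ≈ 1.112.
E_I > 1: normal good (luxury).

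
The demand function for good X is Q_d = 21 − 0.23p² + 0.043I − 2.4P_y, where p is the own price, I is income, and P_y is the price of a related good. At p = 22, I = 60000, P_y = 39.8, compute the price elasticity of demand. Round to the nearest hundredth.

-0.09

Q_d = 21 − 0.23(22)² + 0.043(60000) − 2.4(39.8) = 21 − 111.32 + 2580 − 95.52 = 2394.16.
∂Q_d/∂p = −2·0.23·p = -10.12, so E_p = -10.12·(22/2394.16) ≈ -0.09.
|E_p| < 1: demand is inelastic.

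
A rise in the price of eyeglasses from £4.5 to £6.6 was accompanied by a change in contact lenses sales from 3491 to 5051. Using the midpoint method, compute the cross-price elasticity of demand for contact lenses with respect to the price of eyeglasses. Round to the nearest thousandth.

%ΔQ_x = (5051 − 3491)/[(3491+5051)/2] = 1560/4271 ≈ 0.3653.
%ΔP_y = (6.6 − 4.5)/[(4.5+6.6)/2] ≈ 0.3784.
E_xy = 0.3653/0.3784 ≈ 0.965.
E_xy > 0, so contact lenses and eyeglasses are substitutes.

0.965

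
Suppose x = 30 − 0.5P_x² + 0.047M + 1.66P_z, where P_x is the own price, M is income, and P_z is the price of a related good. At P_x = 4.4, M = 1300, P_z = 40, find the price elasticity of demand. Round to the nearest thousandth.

First evaluate x: 30 − 0.5(4.4)² + 0.047(1300) + 1.66(40) = 30 − 9.68 + 61.1 + 66.4 = 147.82.
∂x/∂P_x = −2·0.5·P_x = -4.4, so E_p = -4.4·(4.4/147.82) ≈ -0.131.
|E_p| < 1: demand is inelastic.

-0.131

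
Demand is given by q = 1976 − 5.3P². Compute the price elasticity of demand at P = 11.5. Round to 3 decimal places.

At P = 11.5, q = 1275.075.
dq/dP = −2·5.3·P = −121.9.
Point elasticity E = (dq/dP)·(P/q) = -121.9 × 11.5/1275.075 ≈ -1.099.
|E| > 1, so demand is elastic at this price.

-1.099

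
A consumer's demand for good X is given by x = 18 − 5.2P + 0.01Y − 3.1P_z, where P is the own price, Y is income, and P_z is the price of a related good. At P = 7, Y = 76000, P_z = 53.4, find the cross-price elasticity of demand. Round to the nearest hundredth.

First evaluate x: 18 − 5.2(7) + 0.01(76000) − 3.1(53.4) = 18 − 36.4 + 760 − 165.54 = 576.06.
∂x/∂P_z = −3.1, so E_xy = -3.1·(53.4/576.06) ≈ -0.29.
E_xy < 0: the goods are complements.

-0.29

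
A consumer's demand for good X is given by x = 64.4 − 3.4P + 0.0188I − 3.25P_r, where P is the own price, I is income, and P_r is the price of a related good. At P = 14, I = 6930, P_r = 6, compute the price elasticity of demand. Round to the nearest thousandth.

-0.373

Evaluating quantity at (P, I, P_r) gives x = 64.4 − 3.4(14) + 0.0188(6930) − 3.25(6) = 64.4 − 47.6 + 130.284 − 19.5 = 127.584.
∂x/∂P = −3.4, so E_p = (−3.4)·(14/127.584) ≈ -0.373.
|E_p| < 1: demand is inelastic.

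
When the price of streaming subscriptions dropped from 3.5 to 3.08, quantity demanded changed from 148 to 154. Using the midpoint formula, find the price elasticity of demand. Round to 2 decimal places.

-0.31

%Δq = (154 − 148)/[(148 + 154)/2] = 6/151 ≈ 0.0397.
%ΔP = (3.08 − 3.5)/[(3.5 + 3.08)/2] = -0.42/3.29 ≈ -0.1277.
Arc elasticity E = %Δq/%ΔP ≈ 0.0397/-0.1277 ≈ -0.31.
|E| < 1: demand is inelastic over this range.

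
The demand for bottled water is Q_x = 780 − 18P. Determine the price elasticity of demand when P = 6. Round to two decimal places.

At P = 6, Q_x = 672.
dQ_x/dP = −18.
Point elasticity E = (dQ_x/dP)·(P/Q_x) = -18 × 6/672 ≈ -0.16.
|E| < 1, so demand is inelastic at this price.

-0.16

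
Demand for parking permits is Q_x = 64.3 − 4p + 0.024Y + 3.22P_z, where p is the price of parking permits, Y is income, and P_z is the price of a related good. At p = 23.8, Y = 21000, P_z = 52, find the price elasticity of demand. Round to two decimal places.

Evaluating quantity at (p, Y, P_z) gives Q_x = 64.3 − 4(23.8) + 0.024(21000) + 3.22(52) = 64.3 − 95.2 + 504 + 167.44 = 640.54.
∂Q_x/∂p = −4, so E_p = (−4)·(23.8/640.54) ≈ -0.15.
|E_p| < 1: demand is inelastic.

-0.15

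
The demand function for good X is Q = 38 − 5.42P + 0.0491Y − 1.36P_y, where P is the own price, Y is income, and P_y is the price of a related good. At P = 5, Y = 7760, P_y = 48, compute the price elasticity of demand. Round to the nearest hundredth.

-0.08

Q = 38 − 5.42(5) + 0.0491(7760) − 1.36(48) = 38 − 27.1 + 381.016 − 65.28 = 326.636.
∂Q/∂P = −5.42, so E_p = (−5.42)·(5/326.636) ≈ -0.08.
|E_p| < 1: demand is inelastic.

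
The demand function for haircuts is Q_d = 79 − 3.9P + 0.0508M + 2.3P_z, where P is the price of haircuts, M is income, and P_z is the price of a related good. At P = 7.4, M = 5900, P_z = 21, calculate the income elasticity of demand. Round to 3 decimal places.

0.753

Evaluating quantity at (P, M, P_z) gives Q_d = 79 − 3.9(7.4) + 0.0508(5900) + 2.3(21) = 79 − 28.86 + 299.72 + 48.3 = 398.16.
∂Q_d/∂M = +0.0508, so E_I = 0.0508·(5900/398.16) ≈ 0.753.
E_I ∈ (0,1): normal good (necessity).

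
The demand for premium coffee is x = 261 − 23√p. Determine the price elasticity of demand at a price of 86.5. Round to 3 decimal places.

-2.271

At p = 86.5, x = 47.0876.
dx/dp = −23/(2√p) = −23/(2·9.3005).
Point elasticity E = (dx/dp)·(p/x) = -1.2365 × 86.5/47.0876 ≈ -2.271.
|E| > 1, so demand is elastic at this price.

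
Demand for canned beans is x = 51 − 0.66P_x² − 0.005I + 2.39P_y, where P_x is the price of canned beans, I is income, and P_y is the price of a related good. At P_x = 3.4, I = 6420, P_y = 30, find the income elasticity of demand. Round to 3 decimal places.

-0.387

Evaluating quantity at (P_x, I, P_y) gives x = 51 − 0.66(3.4)² − 0.005(6420) + 2.39(30) = 51 − 7.6296 − 32.1 + 71.7 = 82.9704.
∂x/∂I = −0.005, so E_I = -0.005·(6420/82.9704) ≈ -0.387.
E_I < 0: inferior good.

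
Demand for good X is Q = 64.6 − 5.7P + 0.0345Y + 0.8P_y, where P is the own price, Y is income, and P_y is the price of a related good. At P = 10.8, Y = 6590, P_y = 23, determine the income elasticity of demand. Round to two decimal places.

0.91

Substituting, Q = 64.6 − 5.7(10.8) + 0.0345(6590) + 0.8(23) = 64.6 − 61.56 + 227.355 + 18.4 = 248.795.
∂Q/∂Y = +0.0345, so E_I = 0.0345·(6590/248.795) ≈ 0.91.
E_I ∈ (0,1): normal good (necessity).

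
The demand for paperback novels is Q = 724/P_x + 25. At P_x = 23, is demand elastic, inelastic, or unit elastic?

inelastic

At P_x = 23, Q = 56.4783.
dQ/dP_x = −724/P_x² = −1.3686.
Point elasticity E = (dQ/dP_x)·(P_x/Q) = -1.3686 × 23/56.4783 ≈ -0.557.
|E| ≈ 0.557 < 1, so demand is inelastic.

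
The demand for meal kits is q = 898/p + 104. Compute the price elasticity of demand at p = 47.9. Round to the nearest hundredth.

At p = 47.9, q = 122.7474.
dq/dp = −898/p² = −0.3914.
Point elasticity E = (dq/dp)·(p/q) = -0.3914 × 47.9/122.7474 ≈ -0.15.
|E| < 1, so demand is inelastic at this price.

-0.15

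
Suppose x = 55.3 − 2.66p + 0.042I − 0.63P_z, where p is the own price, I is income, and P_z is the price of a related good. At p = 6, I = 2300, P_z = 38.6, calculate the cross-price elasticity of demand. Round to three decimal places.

x = 55.3 − 2.66(6) + 0.042(2300) − 0.63(38.6) = 55.3 − 15.96 + 96.6 − 24.318 = 111.622.
∂x/∂P_z = −0.63, so E_xy = -0.63·(38.6/111.622) ≈ -0.218.
E_xy < 0: the goods are complements.

-0.218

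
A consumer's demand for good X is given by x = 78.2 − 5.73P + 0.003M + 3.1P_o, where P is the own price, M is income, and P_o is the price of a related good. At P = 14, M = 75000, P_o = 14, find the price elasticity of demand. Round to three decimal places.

x = 78.2 − 5.73(14) + 0.003(75000) + 3.1(14) = 78.2 − 80.22 + 225 + 43.4 = 266.38.
∂x/∂P = −5.73, so E_p = (−5.73)·(14/266.38) ≈ -0.301.
|E_p| < 1: demand is inelastic.

-0.301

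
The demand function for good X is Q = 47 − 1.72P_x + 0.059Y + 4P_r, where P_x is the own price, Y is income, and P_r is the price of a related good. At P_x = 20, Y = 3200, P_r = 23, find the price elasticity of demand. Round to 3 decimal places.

-0.117

First evaluate Q: 47 − 1.72(20) + 0.059(3200) + 4(23) = 47 − 34.4 + 188.8 + 92 = 293.4.
∂Q/∂P_x = −1.72, so E_p = (−1.72)·(20/293.4) ≈ -0.117.
|E_p| < 1: demand is inelastic.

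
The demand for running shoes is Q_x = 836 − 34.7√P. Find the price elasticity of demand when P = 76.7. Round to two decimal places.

At P = 76.7, Q_x = 532.1025.
dQ_x/dP = −34.7/(2√P) = −34.7/(2·8.7579).
Point elasticity E = (dQ_x/dP)·(P/Q_x) = -1.9811 × 76.7/532.1025 ≈ -0.29.
|E| < 1, so demand is inelastic at this price.

-0.29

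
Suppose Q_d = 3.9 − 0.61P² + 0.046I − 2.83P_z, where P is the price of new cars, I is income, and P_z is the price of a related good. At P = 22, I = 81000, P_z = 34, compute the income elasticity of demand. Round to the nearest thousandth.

Evaluating quantity at (P, I, P_z) gives Q_d = 3.9 − 0.61(22)² + 0.046(81000) − 2.83(34) = 3.9 − 295.24 + 3726 − 96.22 = 3338.44.
∂Q_d/∂I = +0.046, so E_I = 0.046·(81000/3338.44) ≈ 1.116.
E_I > 1: normal good (luxury).

1.116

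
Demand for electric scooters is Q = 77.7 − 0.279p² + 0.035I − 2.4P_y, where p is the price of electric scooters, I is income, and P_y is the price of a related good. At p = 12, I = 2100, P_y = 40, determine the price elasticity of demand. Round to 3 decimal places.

Q = 77.7 − 0.279(12)² + 0.035(2100) − 2.4(40) = 77.7 − 40.176 + 73.5 − 96 = 15.024.
∂Q/∂p = −2·0.279·p = -6.696, so E_p = -6.696·(12/15.024) ≈ -5.348.
|E_p| > 1: demand is elastic.

-5.348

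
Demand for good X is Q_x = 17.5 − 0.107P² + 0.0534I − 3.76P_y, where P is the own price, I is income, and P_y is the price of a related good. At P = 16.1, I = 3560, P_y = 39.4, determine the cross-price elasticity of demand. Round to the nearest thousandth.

Evaluating quantity at (P, I, P_y) gives Q_x = 17.5 − 0.107(16.1)² + 0.0534(3560) − 3.76(39.4) = 17.5 − 27.7355 + 190.104 − 148.144 = 31.7245.
∂Q_x/∂P_y = −3.76, so E_xy = -3.76·(39.4/31.7245) ≈ -4.670.
E_xy < 0: the goods are complements.

-4.670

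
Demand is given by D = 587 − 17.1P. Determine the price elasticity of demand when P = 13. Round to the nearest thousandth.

At P = 13, D = 364.7.
dD/dP = −17.1.
Point elasticity E = (dD/dP)·(P/D) = -17.1 × 13/364.7 ≈ -0.610.
|E| < 1, so demand is inelastic at this price.

-0.610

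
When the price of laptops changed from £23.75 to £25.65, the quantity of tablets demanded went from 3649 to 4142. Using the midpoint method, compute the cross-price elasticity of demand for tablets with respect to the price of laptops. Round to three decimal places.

%ΔQ_x = (4142 − 3649)/[(3649+4142)/2] = 493/3895.5 ≈ 0.1266.
%ΔP_y = (25.65 − 23.75)/[(23.75+25.65)/2] ≈ 0.0769.
E_xy = 0.1266/0.0769 ≈ 1.645.
E_xy > 0, so tablets and laptops are substitutes.

1.645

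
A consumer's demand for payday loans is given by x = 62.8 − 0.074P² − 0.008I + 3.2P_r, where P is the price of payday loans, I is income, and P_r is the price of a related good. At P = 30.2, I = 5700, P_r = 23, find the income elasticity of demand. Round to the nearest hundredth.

Substituting, x = 62.8 − 0.074(30.2)² − 0.008(5700) + 3.2(23) = 62.8 − 67.491 − 45.6 + 73.6 = 23.309.
∂x/∂I = −0.008, so E_I = -0.008·(5700/23.309) ≈ -1.96.
E_I < 0: inferior good.

-1.96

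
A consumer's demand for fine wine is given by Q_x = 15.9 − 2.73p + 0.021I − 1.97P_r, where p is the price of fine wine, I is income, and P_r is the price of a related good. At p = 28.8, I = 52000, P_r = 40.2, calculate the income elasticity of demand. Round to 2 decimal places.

Evaluating quantity at (p, I, P_r) gives Q_x = 15.9 − 2.73(28.8) + 0.021(52000) − 1.97(40.2) = 15.9 − 78.624 + 1092 − 79.194 = 950.082.
∂Q_x/∂I = +0.021, so E_I = 0.021·(52000/950.082) ≈ 1.15.
E_I > 1: normal good (luxury).

1.15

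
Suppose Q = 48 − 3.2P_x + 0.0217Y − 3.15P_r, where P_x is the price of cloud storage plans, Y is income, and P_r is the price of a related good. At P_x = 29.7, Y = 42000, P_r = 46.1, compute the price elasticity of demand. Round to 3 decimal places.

-0.132

Substituting, Q = 48 − 3.2(29.7) + 0.0217(42000) − 3.15(46.1) = 48 − 95.04 + 911.4 − 145.215 = 719.145.
∂Q/∂P_x = −3.2, so E_p = (−3.2)·(29.7/719.145) ≈ -0.132.
|E_p| < 1: demand is inelastic.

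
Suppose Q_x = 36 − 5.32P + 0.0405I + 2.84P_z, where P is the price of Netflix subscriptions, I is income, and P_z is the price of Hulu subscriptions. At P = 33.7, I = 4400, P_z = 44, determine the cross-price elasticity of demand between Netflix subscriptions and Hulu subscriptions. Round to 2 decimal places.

0.78

Evaluating quantity at (P, I, P_z) gives Q_x = 36 − 5.32(33.7) + 0.0405(4400) + 2.84(44) = 36 − 179.284 + 178.2 + 124.96 = 159.876.
∂Q_x/∂P_z = +2.84, so E_xy = 2.84·(44/159.876) ≈ 0.78.
E_xy > 0: the goods are substitutes.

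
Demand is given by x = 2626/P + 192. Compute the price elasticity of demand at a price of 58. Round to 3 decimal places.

At P = 58, x = 237.2759.
dx/dP = −2626/P² = −0.7806.
Point elasticity E = (dx/dP)·(P/x) = -0.7806 × 58/237.2759 ≈ -0.191.
|E| < 1, so demand is inelastic at this price.

-0.191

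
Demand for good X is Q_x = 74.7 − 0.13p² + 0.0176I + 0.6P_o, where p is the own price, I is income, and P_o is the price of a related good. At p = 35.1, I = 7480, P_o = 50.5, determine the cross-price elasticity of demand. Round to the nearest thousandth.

First evaluate Q_x: 74.7 − 0.13(35.1)² + 0.0176(7480) + 0.6(50.5) = 74.7 − 160.1613 + 131.648 + 30.3 = 76.4867.
∂Q_x/∂P_o = +0.6, so E_xy = 0.6·(50.5/76.4867) ≈ 0.396.
E_xy > 0: the goods are substitutes.

0.396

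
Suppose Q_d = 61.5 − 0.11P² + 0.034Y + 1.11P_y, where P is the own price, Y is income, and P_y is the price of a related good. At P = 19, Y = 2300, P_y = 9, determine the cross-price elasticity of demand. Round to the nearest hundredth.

0.09

Substituting, Q_d = 61.5 − 0.11(19)² + 0.034(2300) + 1.11(9) = 61.5 − 39.71 + 78.2 + 9.99 = 109.98.
∂Q_d/∂P_y = +1.11, so E_xy = 1.11·(9/109.98) ≈ 0.09.
E_xy > 0: the goods are substitutes.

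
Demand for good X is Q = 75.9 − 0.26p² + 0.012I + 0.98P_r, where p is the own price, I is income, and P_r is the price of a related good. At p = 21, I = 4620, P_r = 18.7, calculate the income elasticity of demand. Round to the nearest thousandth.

1.584

Q = 75.9 − 0.26(21)² + 0.012(4620) + 0.98(18.7) = 75.9 − 114.66 + 55.44 + 18.326 = 35.006.
∂Q/∂I = +0.012, so E_I = 0.012·(4620/35.006) ≈ 1.584.
E_I > 1: normal good (luxury).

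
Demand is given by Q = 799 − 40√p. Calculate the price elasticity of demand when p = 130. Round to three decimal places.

-0.665

At p = 130, Q = 342.9298.
dQ/dp = −40/(2√p) = −40/(2·11.4018).
Point elasticity E = (dQ/dp)·(p/Q) = -1.7541 × 130/342.9298 ≈ -0.665.
|E| < 1, so demand is inelastic at this price.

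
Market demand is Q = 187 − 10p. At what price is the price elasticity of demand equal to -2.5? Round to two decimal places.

13.36

Set −bp/(a − bp) = −2.5 ⇒ bp = 2.5(a − bp) ⇒ bp(1+2.5) = 2.5·a.
p = 2.5·187/(10·3.5) ≈ 13.36.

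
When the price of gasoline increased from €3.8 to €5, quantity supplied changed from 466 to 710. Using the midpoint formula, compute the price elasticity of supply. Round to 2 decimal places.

1.52

%Δq = (710 − 466)/[(466 + 710)/2] = 244/588 ≈ 0.4150.
%Δp = (5 − 3.8)/[(3.8 + 5)/2] = 1.2/4.4 ≈ 0.2727.
Arc elasticity E = %Δq/%Δp ≈ 0.4150/0.2727 ≈ 1.52.
|E| > 1: supply is elastic over this range.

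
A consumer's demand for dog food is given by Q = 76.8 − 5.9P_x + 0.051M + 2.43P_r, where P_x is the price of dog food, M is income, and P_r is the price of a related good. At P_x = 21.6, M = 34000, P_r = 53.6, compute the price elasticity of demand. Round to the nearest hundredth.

-0.07

At the given point, Q = 76.8 − 5.9(21.6) + 0.051(34000) + 2.43(53.6) = 76.8 − 127.44 + 1734 + 130.248 = 1813.608.
∂Q/∂P_x = −5.9, so E_p = (−5.9)·(21.6/1813.608) ≈ -0.07.
|E_p| < 1: demand is inelastic.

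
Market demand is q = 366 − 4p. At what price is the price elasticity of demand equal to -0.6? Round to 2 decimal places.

Set −bp/(a − bp) = −0.6 ⇒ bp = 0.6(a − bp) ⇒ bp(1+0.6) = 0.6·a.
p = 0.6·366/(4·1.6) ≈ 34.31.

34.31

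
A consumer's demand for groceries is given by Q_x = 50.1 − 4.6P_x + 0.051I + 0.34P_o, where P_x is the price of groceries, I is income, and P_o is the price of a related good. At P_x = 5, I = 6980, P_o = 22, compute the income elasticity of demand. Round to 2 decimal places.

0.91

At the given point, Q_x = 50.1 − 4.6(5) + 0.051(6980) + 0.34(22) = 50.1 − 23 + 355.98 + 7.48 = 390.56.
∂Q_x/∂I = +0.051, so E_I = 0.051·(6980/390.56) ≈ 0.91.
E_I ∈ (0,1): normal good (necessity).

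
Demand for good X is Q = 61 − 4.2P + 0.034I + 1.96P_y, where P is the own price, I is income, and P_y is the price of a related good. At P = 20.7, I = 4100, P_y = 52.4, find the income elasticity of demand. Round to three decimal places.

Q = 61 − 4.2(20.7) + 0.034(4100) + 1.96(52.4) = 61 − 86.94 + 139.4 + 102.704 = 216.164.
∂Q/∂I = +0.034, so E_I = 0.034·(4100/216.164) ≈ 0.645.
E_I ∈ (0,1): normal good (necessity).

0.645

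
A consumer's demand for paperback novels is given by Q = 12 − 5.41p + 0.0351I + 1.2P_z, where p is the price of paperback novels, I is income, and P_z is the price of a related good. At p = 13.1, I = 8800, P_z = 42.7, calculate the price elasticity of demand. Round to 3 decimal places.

Substituting, Q = 12 − 5.41(13.1) + 0.0351(8800) + 1.2(42.7) = 12 − 70.871 + 308.88 + 51.24 = 301.249.
∂Q/∂p = −5.41, so E_p = (−5.41)·(13.1/301.249) ≈ -0.235.
|E_p| < 1: demand is inelastic.

-0.235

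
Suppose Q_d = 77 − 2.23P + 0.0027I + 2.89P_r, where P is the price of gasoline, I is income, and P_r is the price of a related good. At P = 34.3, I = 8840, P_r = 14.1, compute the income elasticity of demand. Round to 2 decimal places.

0.37

First evaluate Q_d: 77 − 2.23(34.3) + 0.0027(8840) + 2.89(14.1) = 77 − 76.489 + 23.868 + 40.749 = 65.128.
∂Q_d/∂I = +0.0027, so E_I = 0.0027·(8840/65.128) ≈ 0.37.
E_I ∈ (0,1): normal good (necessity).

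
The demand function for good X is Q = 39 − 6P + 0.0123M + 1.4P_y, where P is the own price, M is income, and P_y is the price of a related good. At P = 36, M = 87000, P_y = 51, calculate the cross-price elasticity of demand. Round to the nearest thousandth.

Q = 39 − 6(36) + 0.0123(87000) + 1.4(51) = 39 − 216 + 1070.1 + 71.4 = 964.5.
∂Q/∂P_y = +1.4, so E_xy = 1.4·(51/964.5) ≈ 0.074.
E_xy > 0: the goods are substitutes.

0.074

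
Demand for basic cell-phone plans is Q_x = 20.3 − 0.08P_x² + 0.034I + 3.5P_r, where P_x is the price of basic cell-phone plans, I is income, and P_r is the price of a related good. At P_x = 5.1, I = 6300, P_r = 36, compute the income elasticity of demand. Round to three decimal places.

0.598

At the given point, Q_x = 20.3 − 0.08(5.1)² + 0.034(6300) + 3.5(36) = 20.3 − 2.0808 + 214.2 + 126 = 358.4192.
∂Q_x/∂I = +0.034, so E_I = 0.034·(6300/358.4192) ≈ 0.598.
E_I ∈ (0,1): normal good (necessity).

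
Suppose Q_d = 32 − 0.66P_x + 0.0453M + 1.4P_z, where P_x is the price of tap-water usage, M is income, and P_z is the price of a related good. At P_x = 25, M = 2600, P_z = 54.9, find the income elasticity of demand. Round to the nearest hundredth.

0.56

Q_d = 32 − 0.66(25) + 0.0453(2600) + 1.4(54.9) = 32 − 16.5 + 117.78 + 76.86 = 210.14.
∂Q_d/∂M = +0.0453, so E_I = 0.0453·(2600/210.14) ≈ 0.56.
E_I ∈ (0,1): normal good (necessity).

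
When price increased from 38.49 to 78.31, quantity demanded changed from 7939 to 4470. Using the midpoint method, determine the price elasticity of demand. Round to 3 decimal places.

%ΔQ = (4470 − 7939)/[(7939 + 4470)/2] = -3469/6204.5 ≈ -0.5591.
%Δp = (78.31 − 38.49)/[(38.49 + 78.31)/2] = 39.82/58.4 ≈ 0.6818.
Arc elasticity E = %ΔQ/%Δp ≈ -0.5591/0.6818 ≈ -0.820.
|E| < 1: demand is inelastic over this range.

-0.820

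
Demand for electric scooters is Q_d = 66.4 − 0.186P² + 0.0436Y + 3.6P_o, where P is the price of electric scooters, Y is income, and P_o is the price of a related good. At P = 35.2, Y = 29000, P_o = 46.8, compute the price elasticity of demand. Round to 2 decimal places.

Evaluating quantity at (P, Y, P_o) gives Q_d = 66.4 − 0.186(35.2)² + 0.0436(29000) + 3.6(46.8) = 66.4 − 230.4614 + 1264.4 + 168.48 = 1268.8186.
∂Q_d/∂P = −2·0.186·P = -13.0944, so E_p = -13.0944·(35.2/1268.8186) ≈ -0.36.
|E_p| < 1: demand is inelastic.

-0.36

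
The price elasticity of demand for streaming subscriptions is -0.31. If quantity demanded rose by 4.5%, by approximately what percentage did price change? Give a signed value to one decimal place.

%ΔQ ≈ E × %ΔP ⇒ %ΔP = %ΔQ / E = (4.5%)/(-0.31) ≈ -14.5%.

-14.5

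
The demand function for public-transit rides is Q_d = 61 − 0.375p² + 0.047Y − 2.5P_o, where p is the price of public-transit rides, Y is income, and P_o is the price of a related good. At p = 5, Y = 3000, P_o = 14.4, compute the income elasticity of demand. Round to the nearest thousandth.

0.900

Q_d = 61 − 0.375(5)² + 0.047(3000) − 2.5(14.4) = 61 − 9.375 + 141 − 36 = 156.625.
∂Q_d/∂Y = +0.047, so E_I = 0.047·(3000/156.625) ≈ 0.900.
E_I ∈ (0,1): normal good (necessity).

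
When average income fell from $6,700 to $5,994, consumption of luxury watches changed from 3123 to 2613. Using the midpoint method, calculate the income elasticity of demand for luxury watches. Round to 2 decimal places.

%ΔQ = (2613 − 3123)/[(3123+2613)/2] = -510/2868 ≈ -0.1778.
%ΔY = (5,994 − 6,700)/[(6,700+5,994)/2] = -706/6347 ≈ -0.1112.
E_I = %ΔQ/%ΔY ≈ 1.60.
E_I > 1: normal good (luxury).

1.60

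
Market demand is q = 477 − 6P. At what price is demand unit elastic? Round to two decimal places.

For linear demand q = a − bP, E = −bP/(a − bP). |E| = 1 ⇒ bP = a − bP ⇒ P = a/(2b).
P = 477/(2·6) = 39.75.

39.75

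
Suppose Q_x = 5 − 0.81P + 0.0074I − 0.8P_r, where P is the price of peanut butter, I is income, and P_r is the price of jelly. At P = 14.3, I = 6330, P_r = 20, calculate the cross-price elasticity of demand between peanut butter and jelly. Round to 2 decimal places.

-0.66

Q_x = 5 − 0.81(14.3) + 0.0074(6330) − 0.8(20) = 5 − 11.583 + 46.842 − 16 = 24.259.
∂Q_x/∂P_r = −0.8, so E_xy = -0.8·(20/24.259) ≈ -0.66.
E_xy < 0: the goods are complements.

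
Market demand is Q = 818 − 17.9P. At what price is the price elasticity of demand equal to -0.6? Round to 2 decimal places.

17.14

Set −bP/(a − bP) = −0.6 ⇒ bP = 0.6(a − bP) ⇒ bP(1+0.6) = 0.6·a.
P = 0.6·818/(17.9·1.6) ≈ 17.14.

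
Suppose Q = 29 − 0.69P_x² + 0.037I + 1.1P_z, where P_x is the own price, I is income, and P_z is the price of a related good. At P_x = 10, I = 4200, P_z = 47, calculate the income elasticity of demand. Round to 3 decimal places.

0.930

First evaluate Q: 29 − 0.69(10)² + 0.037(4200) + 1.1(47) = 29 − 69 + 155.4 + 51.7 = 167.1.
∂Q/∂I = +0.037, so E_I = 0.037·(4200/167.1) ≈ 0.930.
E_I ∈ (0,1): normal good (necessity).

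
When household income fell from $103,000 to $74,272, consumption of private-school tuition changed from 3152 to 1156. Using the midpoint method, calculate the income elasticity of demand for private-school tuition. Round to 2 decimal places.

2.86

%ΔQ = (1156 − 3152)/[(3152+1156)/2] = -1996/2154 ≈ -0.9266.
%ΔI = (74,272 − 103,000)/[(103,000+74,272)/2] = -28728/88636 ≈ -0.3241.
E_I = %ΔQ/%ΔI ≈ 2.86.
E_I > 1: normal good (luxury).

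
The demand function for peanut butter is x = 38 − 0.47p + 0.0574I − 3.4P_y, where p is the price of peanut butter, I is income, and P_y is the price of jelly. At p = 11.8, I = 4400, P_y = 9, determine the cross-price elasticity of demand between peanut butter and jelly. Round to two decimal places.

At the given point, x = 38 − 0.47(11.8) + 0.0574(4400) − 3.4(9) = 38 − 5.546 + 252.56 − 30.6 = 254.414.
∂x/∂P_y = −3.4, so E_xy = -3.4·(9/254.414) ≈ -0.12.
E_xy < 0: the goods are complements.

-0.12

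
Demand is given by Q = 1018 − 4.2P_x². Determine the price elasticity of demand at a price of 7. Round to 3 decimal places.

-0.507

At P_x = 7, Q = 812.2.
dQ/dP_x = −2·4.2·P_x = −58.8.
Point elasticity E = (dQ/dP_x)·(P_x/Q) = -58.8 × 7/812.2 ≈ -0.507.
|E| < 1, so demand is inelastic at this price.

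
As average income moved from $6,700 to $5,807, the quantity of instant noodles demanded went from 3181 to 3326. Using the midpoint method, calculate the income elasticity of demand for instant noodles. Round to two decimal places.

%ΔQ = (3326 − 3181)/[(3181+3326)/2] = 145/3253.5 ≈ 0.0446.
%ΔM = (5,807 − 6,700)/[(6,700+5,807)/2] = -893/6253.5 ≈ -0.1428.
E_I = %ΔQ/%ΔM ≈ -0.31.
E_I < 0: inferior good.

-0.31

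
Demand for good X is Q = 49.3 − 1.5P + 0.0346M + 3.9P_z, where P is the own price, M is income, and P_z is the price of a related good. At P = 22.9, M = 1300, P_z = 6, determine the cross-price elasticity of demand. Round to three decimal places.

At the given point, Q = 49.3 − 1.5(22.9) + 0.0346(1300) + 3.9(6) = 49.3 − 34.35 + 44.98 + 23.4 = 83.33.
∂Q/∂P_z = +3.9, so E_xy = 3.9·(6/83.33) ≈ 0.281.
E_xy > 0: the goods are substitutes.

0.281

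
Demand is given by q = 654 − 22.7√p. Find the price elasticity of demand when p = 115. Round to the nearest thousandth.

-0.296

At p = 115, q = 410.5696.
dq/dp = −22.7/(2√p) = −22.7/(2·10.7238).
Point elasticity E = (dq/dp)·(p/q) = -1.0584 × 115/410.5696 ≈ -0.296.
|E| < 1, so demand is inelastic at this price.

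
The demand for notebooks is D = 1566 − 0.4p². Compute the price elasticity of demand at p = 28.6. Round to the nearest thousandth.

At p = 28.6, D = 1238.816.
dD/dp = −2·0.4·p = −22.88.
Point elasticity E = (dD/dp)·(p/D) = -22.88 × 28.6/1238.816 ≈ -0.528.
|E| < 1, so demand is inelastic at this price.

-0.528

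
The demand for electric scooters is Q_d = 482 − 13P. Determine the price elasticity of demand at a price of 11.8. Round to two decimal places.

-0.47

At P = 11.8, Q_d = 328.6.
dQ_d/dP = −13.
Point elasticity E = (dQ_d/dP)·(P/Q_d) = -13 × 11.8/328.6 ≈ -0.47.
|E| < 1, so demand is inelastic at this price.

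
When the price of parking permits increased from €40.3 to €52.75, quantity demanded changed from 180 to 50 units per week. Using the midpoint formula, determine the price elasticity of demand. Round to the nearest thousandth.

-4.224

%Δq = (50 − 180)/[(180 + 50)/2] = -130/115 ≈ -1.1304.
%ΔP = (52.75 − 40.3)/[(40.3 + 52.75)/2] = 12.45/46.525 ≈ 0.2676.
Arc elasticity E = %Δq/%ΔP ≈ -1.1304/0.2676 ≈ -4.224.
|E| > 1: demand is elastic over this range.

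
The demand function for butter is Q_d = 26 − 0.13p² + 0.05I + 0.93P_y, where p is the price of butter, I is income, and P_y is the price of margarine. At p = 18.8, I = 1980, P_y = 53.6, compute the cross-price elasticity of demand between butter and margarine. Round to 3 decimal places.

Substituting, Q_d = 26 − 0.13(18.8)² + 0.05(1980) + 0.93(53.6) = 26 − 45.9472 + 99 + 49.848 = 128.9008.
∂Q_d/∂P_y = +0.93, so E_xy = 0.93·(53.6/128.9008) ≈ 0.387.
E_xy > 0: the goods are substitutes.

0.387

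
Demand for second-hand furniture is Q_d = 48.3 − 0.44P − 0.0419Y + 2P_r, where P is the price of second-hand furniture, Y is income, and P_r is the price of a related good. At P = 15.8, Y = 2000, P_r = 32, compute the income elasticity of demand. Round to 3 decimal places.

-3.889

Q_d = 48.3 − 0.44(15.8) − 0.0419(2000) + 2(32) = 48.3 − 6.952 − 83.8 + 64 = 21.548.
∂Q_d/∂Y = −0.0419, so E_I = -0.0419·(2000/21.548) ≈ -3.889.
E_I < 0: inferior good.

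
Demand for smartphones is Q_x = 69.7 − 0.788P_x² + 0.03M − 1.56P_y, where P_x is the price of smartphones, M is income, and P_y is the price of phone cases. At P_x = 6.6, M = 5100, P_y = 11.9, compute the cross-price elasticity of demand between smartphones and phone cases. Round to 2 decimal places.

Substituting, Q_x = 69.7 − 0.788(6.6)² + 0.03(5100) − 1.56(11.9) = 69.7 − 34.3253 + 153 − 18.564 = 169.8107.
∂Q_x/∂P_y = −1.56, so E_xy = -1.56·(11.9/169.8107) ≈ -0.11.
E_xy < 0: the goods are complements.

-0.11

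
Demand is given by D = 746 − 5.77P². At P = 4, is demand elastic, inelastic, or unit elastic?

At P = 4, D = 653.68.
dD/dP = −2·5.77·P = −46.16.
Point elasticity E = (dD/dP)·(P/D) = -46.16 × 4/653.68 ≈ -0.282.
|E| ≈ 0.282 < 1, so demand is inelastic.

inelastic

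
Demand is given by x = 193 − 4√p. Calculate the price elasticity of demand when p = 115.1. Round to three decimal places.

-0.143

At p = 115.1, x = 150.0861.
dx/dp = −4/(2√p) = −4/(2·10.7285).
Point elasticity E = (dx/dp)·(p/x) = -0.1864 × 115.1/150.0861 ≈ -0.143.
|E| < 1, so demand is inelastic at this price.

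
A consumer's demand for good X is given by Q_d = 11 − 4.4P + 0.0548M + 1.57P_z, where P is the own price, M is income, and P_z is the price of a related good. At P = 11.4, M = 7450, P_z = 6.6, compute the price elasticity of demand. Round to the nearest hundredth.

-0.13

First evaluate Q_d: 11 − 4.4(11.4) + 0.0548(7450) + 1.57(6.6) = 11 − 50.16 + 408.26 + 10.362 = 379.462.
∂Q_d/∂P = −4.4, so E_p = (−4.4)·(11.4/379.462) ≈ -0.13.
|E_p| < 1: demand is inelastic.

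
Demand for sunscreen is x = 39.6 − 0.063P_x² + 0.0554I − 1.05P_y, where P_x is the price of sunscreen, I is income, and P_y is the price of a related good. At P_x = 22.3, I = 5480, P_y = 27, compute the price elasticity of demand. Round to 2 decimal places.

-0.22

Evaluating quantity at (P_x, I, P_y) gives x = 39.6 − 0.063(22.3)² + 0.0554(5480) − 1.05(27) = 39.6 − 31.3293 + 303.592 − 28.35 = 283.5127.
∂x/∂P_x = −2·0.063·P_x = -2.8098, so E_p = -2.8098·(22.3/283.5127) ≈ -0.22.
|E_p| < 1: demand is inelastic.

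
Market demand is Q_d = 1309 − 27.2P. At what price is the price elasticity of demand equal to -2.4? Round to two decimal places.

Set −bP/(a − bP) = −2.4 ⇒ bP = 2.4(a − bP) ⇒ bP(1+2.4) = 2.4·a.
P = 2.4·1309/(27.2·3.4) ≈ 33.97.

33.97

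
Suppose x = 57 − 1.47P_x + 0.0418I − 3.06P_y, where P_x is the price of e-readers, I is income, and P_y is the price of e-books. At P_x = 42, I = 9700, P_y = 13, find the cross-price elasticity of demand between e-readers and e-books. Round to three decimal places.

-0.110

Evaluating quantity at (P_x, I, P_y) gives x = 57 − 1.47(42) + 0.0418(9700) − 3.06(13) = 57 − 61.74 + 405.46 − 39.78 = 360.94.
∂x/∂P_y = −3.06, so E_xy = -3.06·(13/360.94) ≈ -0.110.
E_xy < 0: the goods are complements.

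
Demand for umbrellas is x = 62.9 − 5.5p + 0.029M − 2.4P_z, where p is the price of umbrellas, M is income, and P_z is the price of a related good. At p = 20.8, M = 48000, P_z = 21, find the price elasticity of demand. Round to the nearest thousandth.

-0.089

Substituting, x = 62.9 − 5.5(20.8) + 0.029(48000) − 2.4(21) = 62.9 − 114.4 + 1392 − 50.4 = 1290.1.
∂x/∂p = −5.5, so E_p = (−5.5)·(20.8/1290.1) ≈ -0.089.
|E_p| < 1: demand is inelastic.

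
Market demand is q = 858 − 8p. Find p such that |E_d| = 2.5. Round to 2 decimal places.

Set −bp/(a − bp) = −2.5 ⇒ bp = 2.5(a − bp) ⇒ bp(1+2.5) = 2.5·a.
p = 2.5·858/(8·3.5) ≈ 76.61.

76.61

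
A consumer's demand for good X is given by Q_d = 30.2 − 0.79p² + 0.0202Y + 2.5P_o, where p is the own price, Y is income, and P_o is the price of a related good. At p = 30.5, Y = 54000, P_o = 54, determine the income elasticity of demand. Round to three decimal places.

Substituting, Q_d = 30.2 − 0.79(30.5)² + 0.0202(54000) + 2.5(54) = 30.2 − 734.8975 + 1090.8 + 135 = 521.1025.
∂Q_d/∂Y = +0.0202, so E_I = 0.0202·(54000/521.1025) ≈ 2.093.
E_I > 1: normal good (luxury).

2.093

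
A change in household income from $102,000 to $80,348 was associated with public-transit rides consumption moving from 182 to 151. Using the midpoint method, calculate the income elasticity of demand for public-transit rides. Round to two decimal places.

%ΔQ = (151 − 182)/[(182+151)/2] = -31/166.5 ≈ -0.1862.
%ΔI = (80,348 − 102,000)/[(102,000+80,348)/2] = -21652/91174 ≈ -0.2375.
E_I = %ΔQ/%ΔI ≈ 0.78.
E_I ∈ (0,1): normal good (necessity).

0.78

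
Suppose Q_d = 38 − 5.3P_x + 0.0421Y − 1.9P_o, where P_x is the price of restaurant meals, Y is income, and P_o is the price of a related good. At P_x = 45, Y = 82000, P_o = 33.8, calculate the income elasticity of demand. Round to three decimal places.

Q_d = 38 − 5.3(45) + 0.0421(82000) − 1.9(33.8) = 38 − 238.5 + 3452.2 − 64.22 = 3187.48.
∂Q_d/∂Y = +0.0421, so E_I = 0.0421·(82000/3187.48) ≈ 1.083.
E_I > 1: normal good (luxury).

1.083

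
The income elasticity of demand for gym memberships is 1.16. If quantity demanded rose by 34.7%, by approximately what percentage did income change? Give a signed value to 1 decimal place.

%ΔQ ≈ E × %ΔI ⇒ %ΔI = %ΔQ / E = (34.7%)/(1.16) ≈ 29.9%.

29.9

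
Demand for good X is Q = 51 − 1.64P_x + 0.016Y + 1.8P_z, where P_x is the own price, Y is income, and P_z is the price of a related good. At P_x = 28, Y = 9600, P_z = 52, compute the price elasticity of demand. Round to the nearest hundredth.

Q = 51 − 1.64(28) + 0.016(9600) + 1.8(52) = 51 − 45.92 + 153.6 + 93.6 = 252.28.
∂Q/∂P_x = −1.64, so E_p = (−1.64)·(28/252.28) ≈ -0.18.
|E_p| < 1: demand is inelastic.

-0.18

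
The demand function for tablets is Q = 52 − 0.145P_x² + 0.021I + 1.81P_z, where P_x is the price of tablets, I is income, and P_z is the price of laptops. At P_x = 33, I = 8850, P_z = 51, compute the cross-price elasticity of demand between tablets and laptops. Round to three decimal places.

Evaluating quantity at (P_x, I, P_z) gives Q = 52 − 0.145(33)² + 0.021(8850) + 1.81(51) = 52 − 157.905 + 185.85 + 92.31 = 172.255.
∂Q/∂P_z = +1.81, so E_xy = 1.81·(51/172.255) ≈ 0.536.
E_xy > 0: the goods are substitutes.

0.536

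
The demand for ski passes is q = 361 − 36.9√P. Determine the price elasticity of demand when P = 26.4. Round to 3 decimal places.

At P = 26.4, q = 171.4044.
dq/dP = −36.9/(2√P) = −36.9/(2·5.1381).
Point elasticity E = (dq/dP)·(P/q) = -3.5908 × 26.4/171.4044 ≈ -0.553.
|E| < 1, so demand is inelastic at this price.

-0.553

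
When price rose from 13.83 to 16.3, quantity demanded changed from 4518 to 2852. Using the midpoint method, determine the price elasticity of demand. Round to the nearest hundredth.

%ΔQ = (2852 − 4518)/[(4518 + 2852)/2] = -1666/3685 ≈ -0.4521.
%Δp = (16.3 − 13.83)/[(13.83 + 16.3)/2] = 2.47/15.065 ≈ 0.1640.
Arc elasticity E = %ΔQ/%Δp ≈ -0.4521/0.1640 ≈ -2.76.
|E| > 1: demand is elastic over this range.

-2.76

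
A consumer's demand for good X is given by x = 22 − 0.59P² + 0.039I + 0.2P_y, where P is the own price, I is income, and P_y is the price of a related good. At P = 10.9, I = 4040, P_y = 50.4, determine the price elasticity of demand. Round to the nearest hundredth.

Substituting, x = 22 − 0.59(10.9)² + 0.039(4040) + 0.2(50.4) = 22 − 70.0979 + 157.56 + 10.08 = 119.5421.
∂x/∂P = −2·0.59·P = -12.862, so E_p = -12.862·(10.9/119.5421) ≈ -1.17.
|E_p| > 1: demand is elastic.

-1.17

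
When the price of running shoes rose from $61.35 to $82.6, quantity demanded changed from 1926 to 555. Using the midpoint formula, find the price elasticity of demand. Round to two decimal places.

%Δq = (555 − 1926)/[(1926 + 555)/2] = -1371/1240.5 ≈ -1.1052.
%ΔP = (82.6 − 61.35)/[(61.35 + 82.6)/2] = 21.25/71.975 ≈ 0.2952.
Arc elasticity E = %Δq/%ΔP ≈ -1.1052/0.2952 ≈ -3.74.
|E| > 1: demand is elastic over this range.

-3.74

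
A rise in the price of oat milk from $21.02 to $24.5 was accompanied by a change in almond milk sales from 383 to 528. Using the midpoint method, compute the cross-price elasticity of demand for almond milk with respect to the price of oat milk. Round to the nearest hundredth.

%ΔQ_x = (528 − 383)/[(383+528)/2] = 145/455.5 ≈ 0.3183.
%ΔP_y = (24.5 − 21.02)/[(21.02+24.5)/2] ≈ 0.1529.
E_xy = 0.3183/0.1529 ≈ 2.08.
E_xy > 0, so almond milk and oat milk are substitutes.

2.08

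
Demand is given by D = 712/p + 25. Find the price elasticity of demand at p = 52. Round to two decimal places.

-0.35

At p = 52, D = 38.6923.
dD/dp = −712/p² = −0.2633.
Point elasticity E = (dD/dp)·(p/D) = -0.2633 × 52/38.6923 ≈ -0.35.
|E| < 1, so demand is inelastic at this price.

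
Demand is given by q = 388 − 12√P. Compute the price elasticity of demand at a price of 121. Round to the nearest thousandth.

At P = 121, q = 256.
dq/dP = −12/(2√P) = −12/(2·11).
Point elasticity E = (dq/dP)·(P/q) = -0.5455 × 121/256 ≈ -0.258.
|E| < 1, so demand is inelastic at this price.

-0.258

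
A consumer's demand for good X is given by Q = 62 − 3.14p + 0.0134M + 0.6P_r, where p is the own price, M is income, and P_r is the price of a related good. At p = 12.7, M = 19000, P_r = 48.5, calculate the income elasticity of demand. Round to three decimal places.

0.833

Substituting, Q = 62 − 3.14(12.7) + 0.0134(19000) + 0.6(48.5) = 62 − 39.878 + 254.6 + 29.1 = 305.822.
∂Q/∂M = +0.0134, so E_I = 0.0134·(19000/305.822) ≈ 0.833.
E_I ∈ (0,1): normal good (necessity).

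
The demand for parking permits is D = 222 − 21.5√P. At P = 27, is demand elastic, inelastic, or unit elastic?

At P = 27, D = 110.2827.
dD/dP = −21.5/(2√P) = −21.5/(2·5.1962).
Point elasticity E = (dD/dP)·(P/D) = -2.0688 × 27/110.2827 ≈ -0.507.
|E| ≈ 0.507 < 1, so demand is inelastic.

inelastic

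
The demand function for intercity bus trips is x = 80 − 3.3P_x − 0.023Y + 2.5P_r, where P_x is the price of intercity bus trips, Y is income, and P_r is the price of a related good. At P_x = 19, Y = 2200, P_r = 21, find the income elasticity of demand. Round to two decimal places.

-2.64

First evaluate x: 80 − 3.3(19) − 0.023(2200) + 2.5(21) = 80 − 62.7 − 50.6 + 52.5 = 19.2.
∂x/∂Y = −0.023, so E_I = -0.023·(2200/19.2) ≈ -2.64.
E_I < 0: inferior good.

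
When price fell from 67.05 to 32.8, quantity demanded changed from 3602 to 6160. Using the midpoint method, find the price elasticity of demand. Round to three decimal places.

%ΔQ = (6160 − 3602)/[(3602 + 6160)/2] = 2558/4881 ≈ 0.5241.
%Δp = (32.8 − 67.05)/[(67.05 + 32.8)/2] = -34.25/49.925 ≈ -0.6860.
Arc elasticity E = %ΔQ/%Δp ≈ 0.5241/-0.6860 ≈ -0.764.
|E| < 1: demand is inelastic over this range.

-0.764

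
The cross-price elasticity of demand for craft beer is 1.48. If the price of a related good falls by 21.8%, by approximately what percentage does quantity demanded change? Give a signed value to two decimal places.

%ΔQ ≈ E × %ΔP_y = (1.48) × (-21.8%) ≈ -32.26%.

-32.26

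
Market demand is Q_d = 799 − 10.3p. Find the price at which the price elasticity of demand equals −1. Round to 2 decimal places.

38.79

For linear demand Q_d = a − bp, E = −bp/(a − bp). |E| = 1 ⇒ bp = a − bp ⇒ p = a/(2b).
p = 799/(2·10.3) ≈ 38.79.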